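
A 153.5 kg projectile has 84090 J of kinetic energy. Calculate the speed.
v = √(2·KE/m) = √(2·84090/153.5) = 33.1 m/s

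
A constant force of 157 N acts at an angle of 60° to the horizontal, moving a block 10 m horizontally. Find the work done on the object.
W = F·d·cosθ = (157)(10)cos(60°) = 785.0 J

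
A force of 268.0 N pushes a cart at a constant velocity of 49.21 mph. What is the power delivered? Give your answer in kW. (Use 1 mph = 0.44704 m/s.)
Convert to SI: F = 268.0 N, v = 21.9988 m/s
P = Fv = (268.0)(21.9988) = 5895.69 W = 5.896 kW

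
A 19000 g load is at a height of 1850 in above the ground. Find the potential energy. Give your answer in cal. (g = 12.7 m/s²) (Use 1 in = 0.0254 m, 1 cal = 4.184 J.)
Convert to SI: m = 19.0 kg, h = 46.99 m
PE = mgh = (19.0)(12.7)(46.99) = 11338.7 J = 2710 cal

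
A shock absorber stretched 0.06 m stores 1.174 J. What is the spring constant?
k = 2·PE/x² = 2·1.174/(0.06)² = 652.2 N/m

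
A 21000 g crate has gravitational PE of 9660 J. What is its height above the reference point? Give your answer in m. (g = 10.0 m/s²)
Convert to SI: m = 21.0 kg, PE = 9660.0 J
h = PE/(mg) = 9660.0/(21.0·10.0) = 46.0 m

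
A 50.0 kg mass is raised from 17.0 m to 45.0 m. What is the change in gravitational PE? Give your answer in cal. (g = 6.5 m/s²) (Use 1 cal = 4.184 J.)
ΔPE = mgΔh = (50.0)(6.5)(28.0) = 9100.0 J = 2175 cal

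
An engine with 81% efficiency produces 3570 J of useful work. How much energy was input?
W_in = W_out/η = 3570/0.81 = 4407 J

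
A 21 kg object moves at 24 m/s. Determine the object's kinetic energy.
KE = ½mv² = ½(21)(24)² = 6048.0 J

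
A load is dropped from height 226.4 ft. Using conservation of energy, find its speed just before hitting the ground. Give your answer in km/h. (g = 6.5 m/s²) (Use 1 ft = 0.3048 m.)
Convert to SI: h = 69.0067 m
mgh = ½mv² ⇒ v = √(2gh) = √(2·6.5·69.0067) = 29.9514 m/s = 107.8 km/h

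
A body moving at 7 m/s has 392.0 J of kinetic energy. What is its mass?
m = 2·KE/v² = 2·392.0/(7)² = 16.0 kg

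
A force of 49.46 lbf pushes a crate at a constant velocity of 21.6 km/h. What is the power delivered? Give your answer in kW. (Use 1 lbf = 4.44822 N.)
Convert to SI: F = 220.009 N, v = 6.0 m/s
P = Fv = (220.009)(6.0) = 1320.05 W = 1.32 kW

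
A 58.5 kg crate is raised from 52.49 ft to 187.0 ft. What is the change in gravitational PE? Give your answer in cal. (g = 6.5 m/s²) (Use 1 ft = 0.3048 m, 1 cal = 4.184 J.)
Convert to SI: m = 58.5 kg, Δh = 40.9986 m
ΔPE = mgΔh = (58.5)(6.5)(40.9986) = 15589.7 J = 3726 cal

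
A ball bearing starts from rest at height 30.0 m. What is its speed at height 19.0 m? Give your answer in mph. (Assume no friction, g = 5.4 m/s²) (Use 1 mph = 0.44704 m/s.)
mgh₁ = mgh₂ + ½mv² ⇒ v = √(2g(h₁−h₂)) = √(2·5.4·11.0) = 10.8995 m/s = 24.38 mph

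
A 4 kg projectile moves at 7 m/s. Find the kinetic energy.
KE = ½mv² = ½(4)(7)² = 98.0 J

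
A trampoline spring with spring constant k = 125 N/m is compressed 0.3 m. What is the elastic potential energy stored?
PE = ½kx² = ½(125)(0.3)² = 5.625 J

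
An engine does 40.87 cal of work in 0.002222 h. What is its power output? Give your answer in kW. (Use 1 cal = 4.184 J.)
Convert to SI: W = 171.0 J, t = 7.9992 s
P = W/t = 171.0/7.9992 = 21.3771 W = 0.02138 kW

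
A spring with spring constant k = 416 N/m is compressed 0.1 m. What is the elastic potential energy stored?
PE = ½kx² = ½(416)(0.1)² = 2.08 J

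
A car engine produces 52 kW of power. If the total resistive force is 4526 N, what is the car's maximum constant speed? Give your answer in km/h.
P = Fv ⇒ v = P/F = 52000 W/4526.0 N = 11.4892 m/s = 41.36 km/h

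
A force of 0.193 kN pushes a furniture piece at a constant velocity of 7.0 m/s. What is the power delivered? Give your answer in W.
Convert to SI: F = 193.0 N, v = 7.0 m/s
P = Fv = (193.0)(7.0) = 1351 W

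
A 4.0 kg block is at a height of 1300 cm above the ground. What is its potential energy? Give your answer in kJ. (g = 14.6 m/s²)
Convert to SI: m = 4.0 kg, h = 13.0 m
PE = mgh = (4.0)(14.6)(13.0) = 759.2 J = 0.7592 kJ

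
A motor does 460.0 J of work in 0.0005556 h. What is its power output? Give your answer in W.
Convert to SI: W = 460.0 J, t = 2.00016 s
P = W/t = 460.0/2.00016 = 230.0 W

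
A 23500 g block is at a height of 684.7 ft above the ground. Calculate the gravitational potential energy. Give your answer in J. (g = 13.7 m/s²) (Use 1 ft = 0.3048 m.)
Convert to SI: m = 23.5 kg, h = 208.697 m
PE = mgh = (23.5)(13.7)(208.697) = 67190 J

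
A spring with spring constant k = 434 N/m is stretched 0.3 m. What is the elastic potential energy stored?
PE = ½kx² = ½(434)(0.3)² = 19.53 J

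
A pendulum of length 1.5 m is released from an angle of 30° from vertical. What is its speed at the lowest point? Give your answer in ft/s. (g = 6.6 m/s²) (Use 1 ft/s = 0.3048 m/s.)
h = L(1 − cosθ) = 1.5(1 − cos30°) = 0.200962 m
v = √(2gh) = √(2·6.6·0.200962) = 1.62871 m/s = 5.344 ft/s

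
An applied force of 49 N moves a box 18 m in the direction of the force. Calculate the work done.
W = F·d = (49)(18) = 882.0 J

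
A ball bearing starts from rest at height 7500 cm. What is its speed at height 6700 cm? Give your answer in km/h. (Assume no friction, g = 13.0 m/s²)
Convert to SI: h₁−h₂ = 8.0 m
mgh₁ = mgh₂ + ½mv² ⇒ v = √(2g(h₁−h₂)) = √(2·13.0·8.0) = 14.4222 m/s = 51.92 km/h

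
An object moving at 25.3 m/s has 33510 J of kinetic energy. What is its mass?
m = 2·KE/v² = 2·33510/(25.3)² = 104.7 kg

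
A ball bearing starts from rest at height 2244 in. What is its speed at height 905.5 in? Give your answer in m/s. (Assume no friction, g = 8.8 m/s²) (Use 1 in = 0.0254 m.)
Convert to SI: h₁−h₂ = 33.9979 m
mgh₁ = mgh₂ + ½mv² ⇒ v = √(2g(h₁−h₂)) = √(2·8.8·33.9979) = 24.46 m/s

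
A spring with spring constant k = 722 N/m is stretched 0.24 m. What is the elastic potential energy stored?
PE = ½kx² = ½(722)(0.24)² = 20.79 J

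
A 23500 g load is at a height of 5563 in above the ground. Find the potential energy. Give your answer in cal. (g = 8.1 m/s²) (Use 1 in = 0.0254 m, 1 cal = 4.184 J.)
Convert to SI: m = 23.5 kg, h = 141.3 m
PE = mgh = (23.5)(8.1)(141.3) = 26896.5 J = 6428 cal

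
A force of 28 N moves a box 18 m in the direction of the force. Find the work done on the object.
W = F·d = (28)(18) = 504.0 J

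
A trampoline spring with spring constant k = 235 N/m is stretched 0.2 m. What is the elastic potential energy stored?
PE = ½kx² = ½(235)(0.2)² = 4.7 J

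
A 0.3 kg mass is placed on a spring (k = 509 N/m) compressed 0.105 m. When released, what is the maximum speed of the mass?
½kx² = ½mv² ⇒ v = x√(k/m) = (0.105)√(509/0.3) = 4.325 m/s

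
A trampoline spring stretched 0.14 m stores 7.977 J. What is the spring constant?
k = 2·PE/x² = 2·7.977/(0.14)² = 814.0 N/m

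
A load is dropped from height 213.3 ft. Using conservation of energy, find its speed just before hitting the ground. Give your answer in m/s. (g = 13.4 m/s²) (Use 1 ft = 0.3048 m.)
Convert to SI: h = 65.0138 m
mgh = ½mv² ⇒ v = √(2gh) = √(2·13.4·65.0138) = 41.74 m/s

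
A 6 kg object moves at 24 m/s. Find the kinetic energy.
KE = ½mv² = ½(6)(24)² = 1728.0 J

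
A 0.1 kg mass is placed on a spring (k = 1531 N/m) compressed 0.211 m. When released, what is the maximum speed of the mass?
½kx² = ½mv² ⇒ v = x√(k/m) = (0.211)√(1531/0.1) = 26.11 m/s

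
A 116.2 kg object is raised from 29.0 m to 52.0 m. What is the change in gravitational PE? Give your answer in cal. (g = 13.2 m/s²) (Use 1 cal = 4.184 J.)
ΔPE = mgΔh = (116.2)(13.2)(23.0) = 35278.3 J = 8432 cal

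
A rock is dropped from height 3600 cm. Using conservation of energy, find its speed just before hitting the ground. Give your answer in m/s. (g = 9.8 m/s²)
Convert to SI: h = 36.0 m
mgh = ½mv² ⇒ v = √(2gh) = √(2·9.8·36.0) = 26.56 m/s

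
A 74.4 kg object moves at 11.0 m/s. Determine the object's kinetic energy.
KE = ½mv² = ½(74.4)(11.0)² = 4501 J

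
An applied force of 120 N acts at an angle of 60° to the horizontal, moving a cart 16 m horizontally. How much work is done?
W = F·d·cosθ = (120)(16)cos(60°) = 960.0 J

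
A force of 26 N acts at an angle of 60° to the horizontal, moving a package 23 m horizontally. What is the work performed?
W = F·d·cosθ = (26)(23)cos(60°) = 299.0 J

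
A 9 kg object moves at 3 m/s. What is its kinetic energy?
KE = ½mv² = ½(9)(3)² = 40.5 J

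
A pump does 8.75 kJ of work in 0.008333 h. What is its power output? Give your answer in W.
Convert to SI: W = 8750.0 J, t = 29.9988 s
P = W/t = 8750.0/29.9988 = 291.7 W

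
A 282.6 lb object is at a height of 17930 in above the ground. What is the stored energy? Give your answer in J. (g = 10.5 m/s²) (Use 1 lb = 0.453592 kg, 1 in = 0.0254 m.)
Convert to SI: m = 128.185 kg, h = 455.422 m
PE = mgh = (128.185)(10.5)(455.422) = 613000 J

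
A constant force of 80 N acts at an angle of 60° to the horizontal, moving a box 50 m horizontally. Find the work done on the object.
W = F·d·cosθ = (80)(50)cos(60°) = 2000 J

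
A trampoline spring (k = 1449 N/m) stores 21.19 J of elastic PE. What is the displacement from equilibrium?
x = √(2·PE/k) = √(2·21.19/1449) = 0.171 m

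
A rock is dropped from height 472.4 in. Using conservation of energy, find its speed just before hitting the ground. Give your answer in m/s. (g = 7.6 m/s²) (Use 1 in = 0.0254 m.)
Convert to SI: h = 11.999 m
mgh = ½mv² ⇒ v = √(2gh) = √(2·7.6·11.999) = 13.5 m/s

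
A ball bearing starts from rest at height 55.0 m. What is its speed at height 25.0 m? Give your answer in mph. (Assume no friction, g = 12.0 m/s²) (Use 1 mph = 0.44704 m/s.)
mgh₁ = mgh₂ + ½mv² ⇒ v = √(2g(h₁−h₂)) = √(2·12.0·30.0) = 26.8328 m/s = 60.02 mph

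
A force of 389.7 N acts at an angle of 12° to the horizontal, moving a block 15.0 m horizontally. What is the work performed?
W = F·d·cosθ = (389.7)(15.0)cos(12°) = 5718 J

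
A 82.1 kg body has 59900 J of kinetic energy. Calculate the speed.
v = √(2·KE/m) = √(2·59900/82.1) = 38.2 m/s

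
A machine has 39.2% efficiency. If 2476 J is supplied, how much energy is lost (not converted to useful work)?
W_lost = W_in(1 − η) = 2476·(1 − 0.392) = 1505 J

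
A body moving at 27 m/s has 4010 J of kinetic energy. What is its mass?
m = 2·KE/v² = 2·4010/(27)² = 11.0 kg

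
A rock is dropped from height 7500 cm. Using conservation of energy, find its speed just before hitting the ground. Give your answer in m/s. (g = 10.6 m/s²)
Convert to SI: h = 75.0 m
mgh = ½mv² ⇒ v = √(2gh) = √(2·10.6·75.0) = 39.87 m/s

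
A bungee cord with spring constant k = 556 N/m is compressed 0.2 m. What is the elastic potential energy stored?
PE = ½kx² = ½(556)(0.2)² = 11.12 J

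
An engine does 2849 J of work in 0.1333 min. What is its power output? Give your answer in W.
Convert to SI: W = 2849.0 J, t = 7.998 s
P = W/t = 2849.0/7.998 = 356.2 W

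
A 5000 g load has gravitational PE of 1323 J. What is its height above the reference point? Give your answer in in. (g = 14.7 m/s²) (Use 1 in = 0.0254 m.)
Convert to SI: m = 5.0 kg, PE = 1323.0 J
h = PE/(mg) = 1323.0/(5.0·14.7) = 18.0 m = 708.7 in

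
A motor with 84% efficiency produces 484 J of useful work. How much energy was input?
W_in = W_out/η = 484/0.84 = 576.2 J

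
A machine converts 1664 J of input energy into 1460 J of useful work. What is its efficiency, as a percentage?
η = W_out/W_in = 1460/1664 = 87.74%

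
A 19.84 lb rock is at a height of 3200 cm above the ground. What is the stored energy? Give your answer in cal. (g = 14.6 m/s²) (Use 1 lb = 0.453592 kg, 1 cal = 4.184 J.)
Convert to SI: m = 8.99927 kg, h = 32.0 m
PE = mgh = (8.99927)(14.6)(32.0) = 4204.46 J = 1005 cal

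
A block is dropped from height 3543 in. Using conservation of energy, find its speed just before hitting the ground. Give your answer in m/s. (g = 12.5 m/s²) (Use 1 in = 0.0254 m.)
Convert to SI: h = 89.9922 m
mgh = ½mv² ⇒ v = √(2gh) = √(2·12.5·89.9922) = 47.43 m/s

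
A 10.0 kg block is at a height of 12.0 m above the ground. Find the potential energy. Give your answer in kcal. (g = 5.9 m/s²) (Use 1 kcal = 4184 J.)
PE = mgh = (10.0)(5.9)(12.0) = 708.0 J = 0.1692 kcal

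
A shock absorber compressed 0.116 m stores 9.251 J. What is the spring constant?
k = 2·PE/x² = 2·9.251/(0.116)² = 1375 N/m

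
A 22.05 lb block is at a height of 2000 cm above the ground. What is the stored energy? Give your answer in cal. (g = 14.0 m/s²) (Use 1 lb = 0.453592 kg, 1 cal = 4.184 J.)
Convert to SI: m = 10.0017 kg, h = 20.0 m
PE = mgh = (10.0017)(14.0)(20.0) = 2800.48 J = 669.3 cal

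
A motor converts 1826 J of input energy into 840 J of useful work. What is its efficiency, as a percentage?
η = W_out/W_in = 840/1826 = 46.0%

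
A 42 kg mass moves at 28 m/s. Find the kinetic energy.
KE = ½mv² = ½(42)(28)² = 16464.0 J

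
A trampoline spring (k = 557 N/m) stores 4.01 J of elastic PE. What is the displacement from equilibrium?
x = √(2·PE/k) = √(2·4.01/557) = 0.12 m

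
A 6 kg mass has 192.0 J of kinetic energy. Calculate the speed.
v = √(2·KE/m) = √(2·192.0/6) = 8.0 m/s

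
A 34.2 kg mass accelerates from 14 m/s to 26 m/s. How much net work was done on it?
W = ΔKE = ½m(v₂² − v₁²) = ½(34.2)(26² − 14²) = 8208.0 J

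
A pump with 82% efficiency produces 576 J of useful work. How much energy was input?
W_in = W_out/η = 576/0.82 = 702.4 J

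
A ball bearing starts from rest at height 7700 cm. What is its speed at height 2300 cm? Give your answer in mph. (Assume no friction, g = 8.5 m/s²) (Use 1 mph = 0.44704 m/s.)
Convert to SI: h₁−h₂ = 54.0 m
mgh₁ = mgh₂ + ½mv² ⇒ v = √(2g(h₁−h₂)) = √(2·8.5·54.0) = 30.2985 m/s = 67.78 mph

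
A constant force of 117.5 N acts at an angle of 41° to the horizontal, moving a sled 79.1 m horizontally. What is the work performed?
W = F·d·cosθ = (117.5)(79.1)cos(41°) = 7014 J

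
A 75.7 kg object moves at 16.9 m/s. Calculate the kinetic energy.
KE = ½mv² = ½(75.7)(16.9)² = 10810 J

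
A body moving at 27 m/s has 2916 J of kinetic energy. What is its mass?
m = 2·KE/v² = 2·2916/(27)² = 8.0 kg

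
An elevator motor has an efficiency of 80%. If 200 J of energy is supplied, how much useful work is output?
W_out = η·W_in = 0.8·200 = 160.0 J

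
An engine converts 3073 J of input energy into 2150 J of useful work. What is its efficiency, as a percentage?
η = W_out/W_in = 2150/3073 = 69.96%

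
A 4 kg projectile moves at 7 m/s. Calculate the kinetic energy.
KE = ½mv² = ½(4)(7)² = 98.0 J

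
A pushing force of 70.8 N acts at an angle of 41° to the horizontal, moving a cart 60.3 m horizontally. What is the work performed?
W = F·d·cosθ = (70.8)(60.3)cos(41°) = 3222 J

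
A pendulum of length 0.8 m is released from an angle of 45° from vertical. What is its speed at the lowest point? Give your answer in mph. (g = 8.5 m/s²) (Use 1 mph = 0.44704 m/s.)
h = L(1 − cosθ) = 0.8(1 − cos45°) = 0.234315 m
v = √(2gh) = √(2·8.5·0.234315) = 1.99583 m/s = 4.465 mph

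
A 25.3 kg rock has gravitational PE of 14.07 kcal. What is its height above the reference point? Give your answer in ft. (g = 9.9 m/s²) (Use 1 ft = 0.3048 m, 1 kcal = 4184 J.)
Convert to SI: m = 25.3 kg, PE = 58868.9 J
h = PE/(mg) = 58868.9/(25.3·9.9) = 235.034 m = 771.1 ft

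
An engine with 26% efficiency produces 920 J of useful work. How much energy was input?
W_in = W_out/η = 920/0.26 = 3538 J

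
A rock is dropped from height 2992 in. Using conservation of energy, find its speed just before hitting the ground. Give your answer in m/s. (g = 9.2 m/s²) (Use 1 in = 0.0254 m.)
Convert to SI: h = 75.9968 m
mgh = ½mv² ⇒ v = √(2gh) = √(2·9.2·75.9968) = 37.39 m/s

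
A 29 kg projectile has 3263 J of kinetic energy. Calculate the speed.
v = √(2·KE/m) = √(2·3263/29) = 15.0 m/s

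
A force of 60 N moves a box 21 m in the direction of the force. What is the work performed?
W = F·d = (60)(21) = 1260 J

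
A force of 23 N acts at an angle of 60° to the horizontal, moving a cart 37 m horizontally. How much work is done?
W = F·d·cosθ = (23)(37)cos(60°) = 425.5 J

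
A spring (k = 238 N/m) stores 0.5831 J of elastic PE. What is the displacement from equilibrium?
x = √(2·PE/k) = √(2·0.5831/238) = 0.07 m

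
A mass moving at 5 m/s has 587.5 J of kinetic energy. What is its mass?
m = 2·KE/v² = 2·587.5/(5)² = 47.0 kg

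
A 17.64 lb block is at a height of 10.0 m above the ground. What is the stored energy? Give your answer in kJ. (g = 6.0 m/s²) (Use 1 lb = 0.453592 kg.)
Convert to SI: m = 8.00136 kg, h = 10.0 m
PE = mgh = (8.00136)(6.0)(10.0) = 480.082 J = 0.4801 kJ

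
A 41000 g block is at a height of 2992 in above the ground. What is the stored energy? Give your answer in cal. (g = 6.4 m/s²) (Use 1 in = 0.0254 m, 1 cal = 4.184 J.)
Convert to SI: m = 41.0 kg, h = 75.9968 m
PE = mgh = (41.0)(6.4)(75.9968) = 19941.6 J = 4766 cal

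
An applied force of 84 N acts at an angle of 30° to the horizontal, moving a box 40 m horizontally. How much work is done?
W = F·d·cosθ = (84)(40)cos(30°) = 2910 J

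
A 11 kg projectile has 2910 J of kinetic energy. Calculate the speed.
v = √(2·KE/m) = √(2·2910/11) = 23.0 m/s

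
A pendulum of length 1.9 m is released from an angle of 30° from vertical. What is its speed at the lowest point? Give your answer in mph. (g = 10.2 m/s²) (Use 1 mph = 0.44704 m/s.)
h = L(1 − cosθ) = 1.9(1 − cos30°) = 0.254552 m
v = √(2gh) = √(2·10.2·0.254552) = 2.27878 m/s = 5.097 mph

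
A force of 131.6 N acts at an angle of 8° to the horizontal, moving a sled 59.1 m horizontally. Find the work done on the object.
W = F·d·cosθ = (131.6)(59.1)cos(8°) = 7702 J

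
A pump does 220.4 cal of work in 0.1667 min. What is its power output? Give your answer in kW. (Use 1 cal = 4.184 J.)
Convert to SI: W = 922.154 J, t = 10.002 s
P = W/t = 922.154/10.002 = 92.1969 W = 0.0922 kW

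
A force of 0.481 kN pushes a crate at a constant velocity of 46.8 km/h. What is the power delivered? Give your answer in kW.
Convert to SI: F = 481.0 N, v = 13.0 m/s
P = Fv = (481.0)(13.0) = 6253.0 W = 6.253 kW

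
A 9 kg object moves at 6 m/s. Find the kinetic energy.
KE = ½mv² = ½(9)(6)² = 162.0 J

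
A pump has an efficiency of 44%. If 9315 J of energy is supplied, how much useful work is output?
W_out = η·W_in = 0.44·9315 = 4098.6 J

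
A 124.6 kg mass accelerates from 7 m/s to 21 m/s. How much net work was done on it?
W = ΔKE = ½m(v₂² − v₁²) = ½(124.6)(21² − 7²) = 24421.6 J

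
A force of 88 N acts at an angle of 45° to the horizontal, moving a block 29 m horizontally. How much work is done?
W = F·d·cosθ = (88)(29)cos(45°) = 1805 J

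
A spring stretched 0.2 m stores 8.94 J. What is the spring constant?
k = 2·PE/x² = 2·8.94/(0.2)² = 447.0 N/m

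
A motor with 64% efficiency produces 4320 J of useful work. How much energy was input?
W_in = W_out/η = 4320/0.64 = 6750 J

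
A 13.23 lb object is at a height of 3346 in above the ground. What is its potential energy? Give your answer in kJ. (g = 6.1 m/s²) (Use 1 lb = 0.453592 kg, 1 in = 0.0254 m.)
Convert to SI: m = 6.00102 kg, h = 84.9884 m
PE = mgh = (6.00102)(6.1)(84.9884) = 3111.11 J = 3.111 kJ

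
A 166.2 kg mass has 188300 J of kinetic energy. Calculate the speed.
v = √(2·KE/m) = √(2·188300/166.2) = 47.6 m/s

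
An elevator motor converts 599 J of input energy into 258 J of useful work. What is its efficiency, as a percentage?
η = W_out/W_in = 258/599 = 43.07%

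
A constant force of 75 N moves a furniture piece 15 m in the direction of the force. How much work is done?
W = F·d = (75)(15) = 1125 J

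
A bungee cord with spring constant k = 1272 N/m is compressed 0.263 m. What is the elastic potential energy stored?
PE = ½kx² = ½(1272)(0.263)² = 43.99 J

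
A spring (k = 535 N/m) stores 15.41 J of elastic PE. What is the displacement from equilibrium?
x = √(2·PE/k) = √(2·15.41/535) = 0.24 m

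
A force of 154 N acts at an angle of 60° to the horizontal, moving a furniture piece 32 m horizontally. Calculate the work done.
W = F·d·cosθ = (154)(32)cos(60°) = 2464 J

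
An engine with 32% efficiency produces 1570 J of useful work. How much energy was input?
W_in = W_out/η = 1570/0.32 = 4906 J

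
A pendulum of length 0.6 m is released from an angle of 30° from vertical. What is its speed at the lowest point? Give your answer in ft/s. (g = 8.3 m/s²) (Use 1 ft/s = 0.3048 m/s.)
h = L(1 − cosθ) = 0.6(1 − cos30°) = 0.0803848 m
v = √(2gh) = √(2·8.3·0.0803848) = 1.15516 m/s = 3.79 ft/s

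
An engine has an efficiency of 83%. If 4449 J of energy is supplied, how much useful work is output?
W_out = η·W_in = 0.83·4449 = 3692.67 J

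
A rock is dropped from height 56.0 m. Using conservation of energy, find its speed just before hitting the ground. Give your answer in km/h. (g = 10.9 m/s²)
mgh = ½mv² ⇒ v = √(2gh) = √(2·10.9·56.0) = 34.9399 m/s = 125.8 km/h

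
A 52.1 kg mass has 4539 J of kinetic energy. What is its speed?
v = √(2·KE/m) = √(2·4539/52.1) = 13.2 m/s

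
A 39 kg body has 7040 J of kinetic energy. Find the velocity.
v = √(2·KE/m) = √(2·7040/39) = 19.0 m/s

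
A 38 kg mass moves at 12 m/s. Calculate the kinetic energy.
KE = ½mv² = ½(38)(12)² = 2736.0 J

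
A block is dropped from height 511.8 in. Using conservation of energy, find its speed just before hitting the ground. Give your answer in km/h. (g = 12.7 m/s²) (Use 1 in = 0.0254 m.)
Convert to SI: h = 12.9997 m
mgh = ½mv² ⇒ v = √(2gh) = √(2·12.7·12.9997) = 18.1712 m/s = 65.42 km/h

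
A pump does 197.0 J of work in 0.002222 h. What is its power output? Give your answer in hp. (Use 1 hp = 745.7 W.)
Convert to SI: W = 197.0 J, t = 7.9992 s
P = W/t = 197.0/7.9992 = 24.6275 W = 0.03303 hp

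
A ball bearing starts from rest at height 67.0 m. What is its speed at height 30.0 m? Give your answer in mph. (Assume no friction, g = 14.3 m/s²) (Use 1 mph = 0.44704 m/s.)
mgh₁ = mgh₂ + ½mv² ⇒ v = √(2g(h₁−h₂)) = √(2·14.3·37.0) = 32.53 m/s = 72.77 mph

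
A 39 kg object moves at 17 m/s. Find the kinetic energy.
KE = ½mv² = ½(39)(17)² = 5635.5 J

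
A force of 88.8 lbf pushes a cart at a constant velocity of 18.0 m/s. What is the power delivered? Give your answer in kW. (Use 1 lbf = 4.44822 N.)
Convert to SI: F = 395.002 N, v = 18.0 m/s
P = Fv = (395.002)(18.0) = 7110.03 W = 7.11 kW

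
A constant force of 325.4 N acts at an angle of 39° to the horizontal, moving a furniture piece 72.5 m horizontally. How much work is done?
W = F·d·cosθ = (325.4)(72.5)cos(39°) = 18330 J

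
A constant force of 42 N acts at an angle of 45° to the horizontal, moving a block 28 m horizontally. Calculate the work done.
W = F·d·cosθ = (42)(28)cos(45°) = 831.6 J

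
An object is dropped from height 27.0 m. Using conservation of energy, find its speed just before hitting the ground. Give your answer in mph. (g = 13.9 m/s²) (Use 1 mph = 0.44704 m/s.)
mgh = ½mv² ⇒ v = √(2gh) = √(2·13.9·27.0) = 27.3971 m/s = 61.29 mph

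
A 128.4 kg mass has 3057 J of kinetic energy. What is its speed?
v = √(2·KE/m) = √(2·3057/128.4) = 6.9 m/s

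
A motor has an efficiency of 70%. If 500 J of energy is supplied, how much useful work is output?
W_out = η·W_in = 0.7·500 = 350.0 J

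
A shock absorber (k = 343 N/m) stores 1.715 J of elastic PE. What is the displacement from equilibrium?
x = √(2·PE/k) = √(2·1.715/343) = 0.1 m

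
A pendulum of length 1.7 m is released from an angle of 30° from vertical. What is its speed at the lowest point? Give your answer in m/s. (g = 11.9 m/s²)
h = L(1 − cosθ) = 1.7(1 − cos30°) = 0.227757 m
v = √(2gh) = √(2·11.9·0.227757) = 2.328 m/s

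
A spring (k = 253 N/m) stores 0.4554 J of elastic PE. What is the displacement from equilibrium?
x = √(2·PE/k) = √(2·0.4554/253) = 0.06 m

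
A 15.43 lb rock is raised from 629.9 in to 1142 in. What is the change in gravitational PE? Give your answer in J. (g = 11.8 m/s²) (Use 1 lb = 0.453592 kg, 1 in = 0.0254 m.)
Convert to SI: m = 6.99892 kg, Δh = 13.0073 m
ΔPE = mgΔh = (6.99892)(11.8)(13.0073) = 1074 J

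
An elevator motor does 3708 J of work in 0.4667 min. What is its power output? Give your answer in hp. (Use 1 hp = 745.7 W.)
Convert to SI: W = 3708.0 J, t = 28.002 s
P = W/t = 3708.0/28.002 = 132.419 W = 0.1776 hp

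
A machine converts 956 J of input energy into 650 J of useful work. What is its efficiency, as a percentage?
η = W_out/W_in = 650/956 = 67.99%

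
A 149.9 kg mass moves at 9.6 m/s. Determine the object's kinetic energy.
KE = ½mv² = ½(149.9)(9.6)² = 6907 J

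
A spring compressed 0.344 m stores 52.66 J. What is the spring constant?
k = 2·PE/x² = 2·52.66/(0.344)² = 890.0 N/m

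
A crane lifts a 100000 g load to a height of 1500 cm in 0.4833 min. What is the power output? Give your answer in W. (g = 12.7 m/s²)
Convert to SI: m = 100.0 kg, h = 15.0 m, t = 28.998 s
P = mgh/t = (100.0)(12.7)(15.0)/28.998 = 656.9 W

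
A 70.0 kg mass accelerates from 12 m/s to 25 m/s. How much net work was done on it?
W = ΔKE = ½m(v₂² − v₁²) = ½(70.0)(25² − 12²) = 16835.0 J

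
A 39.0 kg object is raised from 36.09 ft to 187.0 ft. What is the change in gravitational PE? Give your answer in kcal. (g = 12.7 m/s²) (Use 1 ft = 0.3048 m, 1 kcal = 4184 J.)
Convert to SI: m = 39.0 kg, Δh = 45.9974 m
ΔPE = mgΔh = (39.0)(12.7)(45.9974) = 22782.5 J = 5.445 kcal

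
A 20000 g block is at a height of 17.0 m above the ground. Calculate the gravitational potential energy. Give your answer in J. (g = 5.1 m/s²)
Convert to SI: m = 20.0 kg, h = 17.0 m
PE = mgh = (20.0)(5.1)(17.0) = 1734 J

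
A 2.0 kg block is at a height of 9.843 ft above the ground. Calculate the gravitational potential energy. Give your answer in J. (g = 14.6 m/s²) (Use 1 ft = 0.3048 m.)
Convert to SI: m = 2.0 kg, h = 3.00015 m
PE = mgh = (2.0)(14.6)(3.00015) = 87.6 J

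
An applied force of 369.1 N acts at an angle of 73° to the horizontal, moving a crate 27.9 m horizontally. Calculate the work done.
W = F·d·cosθ = (369.1)(27.9)cos(73°) = 3011 J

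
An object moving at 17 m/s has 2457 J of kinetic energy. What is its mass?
m = 2·KE/v² = 2·2457/(17)² = 17.0 kg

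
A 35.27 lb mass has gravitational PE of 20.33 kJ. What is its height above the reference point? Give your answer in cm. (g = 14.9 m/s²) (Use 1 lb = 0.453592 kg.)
Convert to SI: m = 15.9982 kg, PE = 20330.0 J
h = PE/(mg) = 20330.0/(15.9982·14.9) = 85.2865 m = 8529 cm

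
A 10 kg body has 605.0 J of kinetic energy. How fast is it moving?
v = √(2·KE/m) = √(2·605.0/10) = 11.0 m/s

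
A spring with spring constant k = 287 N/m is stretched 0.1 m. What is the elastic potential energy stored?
PE = ½kx² = ½(287)(0.1)² = 1.435 J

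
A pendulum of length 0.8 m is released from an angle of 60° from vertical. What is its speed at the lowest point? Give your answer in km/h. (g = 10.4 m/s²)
h = L(1 − cosθ) = 0.8(1 − cos60°) = 0.4 m
v = √(2gh) = √(2·10.4·0.4) = 2.88444 m/s = 10.38 km/h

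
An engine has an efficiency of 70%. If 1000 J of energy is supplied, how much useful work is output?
W_out = η·W_in = 0.7·1000 = 700.0 J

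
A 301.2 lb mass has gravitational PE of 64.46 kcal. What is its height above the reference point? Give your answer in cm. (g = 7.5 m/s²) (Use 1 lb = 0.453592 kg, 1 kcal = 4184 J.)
Convert to SI: m = 136.622 kg, PE = 269701 J
h = PE/(mg) = 269701/(136.622·7.5) = 263.209 m = 26320 cm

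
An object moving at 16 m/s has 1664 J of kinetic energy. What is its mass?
m = 2·KE/v² = 2·1664/(16)² = 13.0 kg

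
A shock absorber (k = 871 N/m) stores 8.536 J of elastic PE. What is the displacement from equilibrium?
x = √(2·PE/k) = √(2·8.536/871) = 0.14 m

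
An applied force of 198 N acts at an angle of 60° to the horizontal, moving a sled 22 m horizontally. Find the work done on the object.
W = F·d·cosθ = (198)(22)cos(60°) = 2178 J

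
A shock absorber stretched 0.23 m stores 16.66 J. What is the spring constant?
k = 2·PE/x² = 2·16.66/(0.23)² = 629.9 N/m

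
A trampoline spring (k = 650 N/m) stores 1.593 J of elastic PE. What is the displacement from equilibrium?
x = √(2·PE/k) = √(2·1.593/650) = 0.07001 m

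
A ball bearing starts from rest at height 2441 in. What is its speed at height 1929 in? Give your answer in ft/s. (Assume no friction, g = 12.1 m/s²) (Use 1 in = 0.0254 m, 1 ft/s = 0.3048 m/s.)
Convert to SI: h₁−h₂ = 13.0048 m
mgh₁ = mgh₂ + ½mv² ⇒ v = √(2g(h₁−h₂)) = √(2·12.1·13.0048) = 17.7402 m/s = 58.2 ft/s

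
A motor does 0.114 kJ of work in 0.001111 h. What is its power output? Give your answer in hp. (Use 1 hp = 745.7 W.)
Convert to SI: W = 114.0 J, t = 3.9996 s
P = W/t = 114.0/3.9996 = 28.5029 W = 0.03822 hp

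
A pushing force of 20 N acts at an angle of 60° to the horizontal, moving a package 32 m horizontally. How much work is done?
W = F·d·cosθ = (20)(32)cos(60°) = 320.0 J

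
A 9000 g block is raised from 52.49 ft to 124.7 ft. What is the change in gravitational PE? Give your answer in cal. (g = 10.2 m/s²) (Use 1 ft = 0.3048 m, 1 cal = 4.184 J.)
Convert to SI: m = 9.0 kg, Δh = 22.0096 m
ΔPE = mgΔh = (9.0)(10.2)(22.0096) = 2020.48 J = 482.9 cal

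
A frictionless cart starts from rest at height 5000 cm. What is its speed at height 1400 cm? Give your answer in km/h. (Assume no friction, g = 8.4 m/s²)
Convert to SI: h₁−h₂ = 36.0 m
mgh₁ = mgh₂ + ½mv² ⇒ v = √(2g(h₁−h₂)) = √(2·8.4·36.0) = 24.5927 m/s = 88.53 km/h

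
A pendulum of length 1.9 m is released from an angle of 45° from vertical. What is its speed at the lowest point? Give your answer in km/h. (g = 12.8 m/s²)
h = L(1 − cosθ) = 1.9(1 − cos45°) = 0.556497 m
v = √(2gh) = √(2·12.8·0.556497) = 3.77443 m/s = 13.59 km/h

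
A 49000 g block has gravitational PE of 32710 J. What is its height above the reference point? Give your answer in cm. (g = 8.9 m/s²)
Convert to SI: m = 49.0 kg, PE = 32710.0 J
h = PE/(mg) = 32710.0/(49.0·8.9) = 75.0057 m = 7501 cm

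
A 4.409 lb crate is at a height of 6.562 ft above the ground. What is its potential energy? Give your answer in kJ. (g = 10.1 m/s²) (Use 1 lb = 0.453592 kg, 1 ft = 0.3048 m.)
Convert to SI: m = 1.99989 kg, h = 2.0001 m
PE = mgh = (1.99989)(10.1)(2.0001) = 40.3997 J = 0.0404 kJ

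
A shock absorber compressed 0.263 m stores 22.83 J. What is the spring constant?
k = 2·PE/x² = 2·22.83/(0.263)² = 660.1 N/m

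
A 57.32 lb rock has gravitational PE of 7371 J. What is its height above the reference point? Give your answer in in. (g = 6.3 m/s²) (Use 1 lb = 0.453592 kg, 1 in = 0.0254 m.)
Convert to SI: m = 25.9999 kg, PE = 7371.0 J
h = PE/(mg) = 7371.0/(25.9999·6.3) = 45.0002 m = 1772 in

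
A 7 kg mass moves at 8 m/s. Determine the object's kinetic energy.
KE = ½mv² = ½(7)(8)² = 224.0 J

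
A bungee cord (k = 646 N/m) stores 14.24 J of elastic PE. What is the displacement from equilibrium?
x = √(2·PE/k) = √(2·14.24/646) = 0.21 m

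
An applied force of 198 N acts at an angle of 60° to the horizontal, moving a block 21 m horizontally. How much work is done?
W = F·d·cosθ = (198)(21)cos(60°) = 2079 J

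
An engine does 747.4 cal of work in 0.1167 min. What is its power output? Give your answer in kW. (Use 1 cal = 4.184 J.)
Convert to SI: W = 3127.12 J, t = 7.002 s
P = W/t = 3127.12/7.002 = 446.604 W = 0.4466 kW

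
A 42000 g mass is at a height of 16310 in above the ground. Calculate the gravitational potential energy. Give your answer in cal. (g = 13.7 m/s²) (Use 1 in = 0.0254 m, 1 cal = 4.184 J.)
Convert to SI: m = 42.0 kg, h = 414.274 m
PE = mgh = (42.0)(13.7)(414.274) = 238373 J = 56970 cal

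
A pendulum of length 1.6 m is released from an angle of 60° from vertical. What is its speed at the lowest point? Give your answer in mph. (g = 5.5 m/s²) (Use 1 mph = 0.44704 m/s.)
h = L(1 − cosθ) = 1.6(1 − cos60°) = 0.8 m
v = √(2gh) = √(2·5.5·0.8) = 2.96648 m/s = 6.636 mph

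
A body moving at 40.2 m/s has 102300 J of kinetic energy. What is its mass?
m = 2·KE/v² = 2·102300/(40.2)² = 126.6 kg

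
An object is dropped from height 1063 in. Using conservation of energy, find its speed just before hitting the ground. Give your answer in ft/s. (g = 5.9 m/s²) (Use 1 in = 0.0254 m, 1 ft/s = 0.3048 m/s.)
Convert to SI: h = 27.0002 m
mgh = ½mv² ⇒ v = √(2gh) = √(2·5.9·27.0002) = 17.8494 m/s = 58.56 ft/s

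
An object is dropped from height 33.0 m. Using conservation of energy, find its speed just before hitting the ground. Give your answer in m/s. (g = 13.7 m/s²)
mgh = ½mv² ⇒ v = √(2gh) = √(2·13.7·33.0) = 30.07 m/s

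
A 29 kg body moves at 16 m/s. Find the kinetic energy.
KE = ½mv² = ½(29)(16)² = 3712.0 J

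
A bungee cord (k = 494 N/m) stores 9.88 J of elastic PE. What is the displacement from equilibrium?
x = √(2·PE/k) = √(2·9.88/494) = 0.2 m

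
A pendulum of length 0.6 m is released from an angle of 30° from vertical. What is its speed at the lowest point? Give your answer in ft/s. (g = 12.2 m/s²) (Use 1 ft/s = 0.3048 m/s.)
h = L(1 − cosθ) = 0.6(1 − cos30°) = 0.0803848 m
v = √(2gh) = √(2·12.2·0.0803848) = 1.4005 m/s = 4.595 ft/s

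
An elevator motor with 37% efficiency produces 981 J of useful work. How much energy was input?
W_in = W_out/η = 981/0.37 = 2651 J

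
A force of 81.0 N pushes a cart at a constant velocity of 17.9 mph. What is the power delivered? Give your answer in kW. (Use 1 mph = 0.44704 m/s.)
Convert to SI: F = 81.0 N, v = 8.00202 m/s
P = Fv = (81.0)(8.00202) = 648.163 W = 0.6482 kW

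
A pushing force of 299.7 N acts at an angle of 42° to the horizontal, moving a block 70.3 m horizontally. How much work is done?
W = F·d·cosθ = (299.7)(70.3)cos(42°) = 15660 J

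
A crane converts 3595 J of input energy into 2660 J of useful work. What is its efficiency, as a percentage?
η = W_out/W_in = 2660/3595 = 73.99%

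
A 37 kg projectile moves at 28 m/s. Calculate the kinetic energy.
KE = ½mv² = ½(37)(28)² = 14504.0 J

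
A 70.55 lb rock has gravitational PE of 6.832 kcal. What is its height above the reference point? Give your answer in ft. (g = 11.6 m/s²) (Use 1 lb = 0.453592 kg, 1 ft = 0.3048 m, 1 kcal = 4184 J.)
Convert to SI: m = 32.0009 kg, PE = 28585.1 J
h = PE/(mg) = 28585.1/(32.0009·11.6) = 77.005 m = 252.6 ft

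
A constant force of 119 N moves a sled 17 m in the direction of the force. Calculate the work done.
W = F·d = (119)(17) = 2023 J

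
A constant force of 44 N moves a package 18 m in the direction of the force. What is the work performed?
W = F·d = (44)(18) = 792.0 J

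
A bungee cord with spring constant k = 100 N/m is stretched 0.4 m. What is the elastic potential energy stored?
PE = ½kx² = ½(100)(0.4)² = 8.0 J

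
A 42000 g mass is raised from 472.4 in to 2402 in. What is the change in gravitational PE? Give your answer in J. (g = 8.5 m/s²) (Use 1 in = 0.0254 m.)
Convert to SI: m = 42.0 kg, Δh = 49.0118 m
ΔPE = mgΔh = (42.0)(8.5)(49.0118) = 17500 J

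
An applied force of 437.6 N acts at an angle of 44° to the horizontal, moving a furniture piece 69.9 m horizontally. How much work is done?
W = F·d·cosθ = (437.6)(69.9)cos(44°) = 22000 J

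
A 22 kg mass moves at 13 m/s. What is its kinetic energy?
KE = ½mv² = ½(22)(13)² = 1859.0 J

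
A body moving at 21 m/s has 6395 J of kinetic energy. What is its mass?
m = 2·KE/v² = 2·6395/(21)² = 29.0 kg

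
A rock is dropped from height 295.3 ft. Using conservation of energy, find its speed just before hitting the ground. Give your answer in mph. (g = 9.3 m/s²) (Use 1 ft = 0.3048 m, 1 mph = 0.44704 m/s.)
Convert to SI: h = 90.0074 m
mgh = ½mv² ⇒ v = √(2gh) = √(2·9.3·90.0074) = 40.9162 m/s = 91.53 mph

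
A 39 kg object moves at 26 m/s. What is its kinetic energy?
KE = ½mv² = ½(39)(26)² = 13182.0 J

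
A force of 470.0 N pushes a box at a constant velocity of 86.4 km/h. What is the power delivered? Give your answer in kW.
Convert to SI: F = 470.0 N, v = 24.0 m/s
P = Fv = (470.0)(24.0) = 11280.0 W = 11.28 kW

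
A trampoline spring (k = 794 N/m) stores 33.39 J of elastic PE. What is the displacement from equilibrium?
x = √(2·PE/k) = √(2·33.39/794) = 0.29 m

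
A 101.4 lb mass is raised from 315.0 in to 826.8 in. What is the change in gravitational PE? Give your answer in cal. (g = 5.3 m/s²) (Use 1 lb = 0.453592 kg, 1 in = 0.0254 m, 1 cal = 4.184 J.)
Convert to SI: m = 45.9942 kg, Δh = 12.9997 m
ΔPE = mgΔh = (45.9942)(5.3)(12.9997) = 3168.93 J = 757.4 cal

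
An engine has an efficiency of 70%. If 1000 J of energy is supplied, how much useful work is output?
W_out = η·W_in = 0.7·1000 = 700.0 J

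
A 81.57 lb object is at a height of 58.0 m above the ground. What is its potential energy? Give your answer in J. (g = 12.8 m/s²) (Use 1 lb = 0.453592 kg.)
Convert to SI: m = 36.9995 kg, h = 58.0 m
PE = mgh = (36.9995)(12.8)(58.0) = 27470 J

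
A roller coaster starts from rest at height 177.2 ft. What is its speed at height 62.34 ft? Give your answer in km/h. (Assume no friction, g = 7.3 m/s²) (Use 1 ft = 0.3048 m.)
Convert to SI: h₁−h₂ = 35.0093 m
mgh₁ = mgh₂ + ½mv² ⇒ v = √(2g(h₁−h₂)) = √(2·7.3·35.0093) = 22.6083 m/s = 81.39 km/h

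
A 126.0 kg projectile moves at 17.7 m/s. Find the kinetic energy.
KE = ½mv² = ½(126.0)(17.7)² = 19740 J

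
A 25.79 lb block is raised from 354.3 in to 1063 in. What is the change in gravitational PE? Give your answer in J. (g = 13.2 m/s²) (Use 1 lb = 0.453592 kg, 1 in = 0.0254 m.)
Convert to SI: m = 11.6981 kg, Δh = 18.001 m
ΔPE = mgΔh = (11.6981)(13.2)(18.001) = 2780 J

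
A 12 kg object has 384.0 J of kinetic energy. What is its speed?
v = √(2·KE/m) = √(2·384.0/12) = 8.0 m/s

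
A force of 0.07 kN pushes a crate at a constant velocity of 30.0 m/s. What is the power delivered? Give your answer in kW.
Convert to SI: F = 70.0 N, v = 30.0 m/s
P = Fv = (70.0)(30.0) = 2100.0 W = 2.1 kW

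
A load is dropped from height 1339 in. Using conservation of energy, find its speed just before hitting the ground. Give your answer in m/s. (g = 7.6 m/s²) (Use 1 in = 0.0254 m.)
Convert to SI: h = 34.0106 m
mgh = ½mv² ⇒ v = √(2gh) = √(2·7.6·34.0106) = 22.74 m/s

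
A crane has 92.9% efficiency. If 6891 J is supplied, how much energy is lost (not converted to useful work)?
W_lost = W_in(1 − η) = 6891·(1 − 0.929) = 489.3 J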